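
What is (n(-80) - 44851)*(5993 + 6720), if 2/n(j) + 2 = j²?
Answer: -1824040238124/3199 ≈ -5.7019e+8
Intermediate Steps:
n(j) = 2/(-2 + j²)
(n(-80) - 44851)*(5993 + 6720) = (2/(-2 + (-80)²) - 44851)*(5993 + 6720) = (2/(-2 + 6400) - 44851)*12713 = (2/6398 - 44851)*12713 = (2*(1/6398) - 44851)*12713 = (1/3199 - 44851)*12713 = -143478348/3199*12713 = -1824040238124/3199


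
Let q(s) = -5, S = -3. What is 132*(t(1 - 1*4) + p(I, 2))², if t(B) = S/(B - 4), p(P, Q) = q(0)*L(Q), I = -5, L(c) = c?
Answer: 592548/49 ≈ 12093.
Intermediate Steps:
p(P, Q) = -5*Q
t(B) = -3/(-4 + B) (t(B) = -3/(B - 4) = -3/(-4 + B))
132*(t(1 - 1*4) + p(I, 2))² = 132*(-3/(-4 + (1 - 1*4)) - 5*2)² = 132*(-3/(-4 + (1 - 4)) - 10)² = 132*(-3/(-4 - 3) - 10)² = 132*(-3/(-7) - 10)² = 132*(-3*(-⅐) - 10)² = 132*(3/7 - 10)² = 132*(-67/7)² = 132*(4489/49) = 592548/49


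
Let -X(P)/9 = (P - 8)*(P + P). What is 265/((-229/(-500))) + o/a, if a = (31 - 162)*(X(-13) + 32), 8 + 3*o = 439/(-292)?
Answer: 24743879768175/42764894456 ≈ 578.60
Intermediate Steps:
o = -925/292 (o = -8/3 + (439/(-292))/3 = -8/3 + (439*(-1/292))/3 = -8/3 + (⅓)*(-439/292) = -8/3 - 439/876 = -925/292 ≈ -3.1678)
X(P) = -18*P*(-8 + P) (X(P) = -9*(P - 8)*(P + P) = -9*(-8 + P)*2*P = -18*P*(-8 + P))
a = 639542 (a = (31 - 162)*(18*(-13)*(8 - 1*(-13)) + 32) = -131*(18*(-13)*(8 + 13) + 32) = -131*(18*(-13)*21 + 32) = -131*(-4914 + 32) = -131*(-4882) = 639542)
265/((-229/(-500))) + o/a = 265/((-229/(-500))) - 925/292/639542 = 265/((-229*(-1/500))) - 925/292*1/639542 = 265/(229/500) - 925/186746264 = 265*(500/229) - 925/186746264 = 132500/229 - 925/186746264 = 24743879768175/42764894456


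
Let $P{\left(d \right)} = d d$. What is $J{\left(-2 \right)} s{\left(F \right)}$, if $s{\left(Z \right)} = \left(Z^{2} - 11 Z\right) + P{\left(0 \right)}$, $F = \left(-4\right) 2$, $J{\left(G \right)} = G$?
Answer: $-304$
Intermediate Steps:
$P{\left(d \right)} = d^{2}$
$F = -8$
$s{\left(Z \right)} = Z^{2} - 11 Z$ ($s{\left(Z \right)} = \left(Z^{2} - 11 Z\right) + 0^{2} = \left(Z^{2} - 11 Z\right) + 0 = Z^{2} - 11 Z$)
$J{\left(-2 \right)} s{\left(F \right)} = - 2 \left(- 8 \left(-11 - 8\right)\right) = - 2 \left(\left(-8\right) \left(-19\right)\right) = \left(-2\right) 152 = -304$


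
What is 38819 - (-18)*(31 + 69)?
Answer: 40619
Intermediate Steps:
38819 - (-18)*(31 + 69) = 38819 - (-18)*100 = 38819 - 1*(-1800) = 38819 + 1800 = 40619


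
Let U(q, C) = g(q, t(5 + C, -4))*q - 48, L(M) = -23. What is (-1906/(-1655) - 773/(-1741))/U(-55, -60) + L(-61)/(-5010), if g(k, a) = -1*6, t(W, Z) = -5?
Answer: 695379169/67847266185 ≈ 0.010249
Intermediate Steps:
g(k, a) = -6
U(q, C) = -48 - 6*q (U(q, C) = -6*q - 48 = -48 - 6*q)
(-1906/(-1655) - 773/(-1741))/U(-55, -60) + L(-61)/(-5010) = (-1906/(-1655) - 773/(-1741))/(-48 - 6*(-55)) - 23/(-5010) = (-1906*(-1/1655) - 773*(-1/1741))/(-48 + 330) - 23*(-1/5010) = (1906/1655 + 773/1741)/282 + 23/5010 = (4597661/2881355)*(1/282) + 23/5010 = 4597661/812542110 + 23/5010 = 695379169/67847266185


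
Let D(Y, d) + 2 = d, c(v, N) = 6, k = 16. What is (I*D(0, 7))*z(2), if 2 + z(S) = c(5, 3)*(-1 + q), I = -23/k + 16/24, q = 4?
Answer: -185/3 ≈ -61.667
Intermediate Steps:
D(Y, d) = -2 + d
I = -37/48 (I = -23/16 + 16/24 = -23*1/16 + 16*(1/24) = -23/16 + ⅔ = -37/48 ≈ -0.77083)
z(S) = 16 (z(S) = -2 + 6*(-1 + 4) = -2 + 6*3 = -2 + 18 = 16)
(I*D(0, 7))*z(2) = -37*(-2 + 7)/48*16 = -37/48*5*16 = -185/48*16 = -185/3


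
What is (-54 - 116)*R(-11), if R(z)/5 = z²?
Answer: -102850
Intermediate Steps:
R(z) = 5*z²
(-54 - 116)*R(-11) = (-54 - 116)*(5*(-11)²) = -850*121 = -170*605 = -102850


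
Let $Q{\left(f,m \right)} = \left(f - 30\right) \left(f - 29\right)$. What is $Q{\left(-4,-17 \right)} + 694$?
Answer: $1816$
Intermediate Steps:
$Q{\left(f,m \right)} = \left(-30 + f\right) \left(-29 + f\right)$
$Q{\left(-4,-17 \right)} + 694 = \left(870 + \left(-4\right)^{2} - -236\right) + 694 = \left(870 + 16 + 236\right) + 694 = 1122 + 694 = 1816$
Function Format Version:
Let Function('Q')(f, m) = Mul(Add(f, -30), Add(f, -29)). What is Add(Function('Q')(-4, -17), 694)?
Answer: 1816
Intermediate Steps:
Function('Q')(f, m) = Mul(Add(-30, f), Add(-29, f))
Add(Function('Q')(-4, -17), 694) = Add(Add(870, Pow(-4, 2), Mul(-59, -4)), 694) = Add(Add(870, 16, 236), 694) = Add(1122, 694) = 1816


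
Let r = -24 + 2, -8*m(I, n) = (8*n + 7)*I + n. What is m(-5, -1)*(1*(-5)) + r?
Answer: -39/2 ≈ -19.500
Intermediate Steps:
m(I, n) = -n/8 - I*(7 + 8*n)/8 (m(I, n) = -((8*n + 7)*I + n)/8 = -((7 + 8*n)*I + n)/8 = -(I*(7 + 8*n) + n)/8 = -(n + I*(7 + 8*n))/8 = -n/8 - I*(7 + 8*n)/8)
r = -22
m(-5, -1)*(1*(-5)) + r = (-7/8*(-5) - ⅛*(-1) - 1*(-5)*(-1))*(1*(-5)) - 22 = (35/8 + ⅛ - 5)*(-5) - 22 = -½*(-5) - 22 = 5/2 - 22 = -39/2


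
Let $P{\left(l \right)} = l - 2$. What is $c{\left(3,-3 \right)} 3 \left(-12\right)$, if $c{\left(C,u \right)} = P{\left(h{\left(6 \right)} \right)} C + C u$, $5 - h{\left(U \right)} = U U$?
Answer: $3888$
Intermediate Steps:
$h{\left(U \right)} = 5 - U^{2}$ ($h{\left(U \right)} = 5 - U U = 5 - U^{2}$)
$P{\left(l \right)} = -2 + l$
$c{\left(C,u \right)} = - 33 C + C u$ ($c{\left(C,u \right)} = \left(-2 + \left(5 - 6^{2}\right)\right) C + C u = \left(-2 + \left(5 - 36\right)\right) C + C u = \left(-2 - 31\right) C + C u = - 33 C + C u$)
$c{\left(3,-3 \right)} 3 \left(-12\right) = 3 \left(-33 - 3\right) 3 \left(-12\right) = 3 \left(-36\right) 3 \left(-12\right) = \left(-108\right) 3 \left(-12\right) = \left(-324\right) \left(-12\right) = 3888$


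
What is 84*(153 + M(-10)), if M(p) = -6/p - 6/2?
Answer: 63252/5 ≈ 12650.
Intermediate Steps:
M(p) = -3 - 6/p (M(p) = -6/p - 6*1/2 = -6/p - 3 = -3 - 6/p)
84*(153 + M(-10)) = 84*(153 + (-3 - 6/(-10))) = 84*(153 + (-3 - 6*(-1/10))) = 84*(153 + (-3 + 3/5)) = 84*(153 - 12/5) = 84*(753/5) = 63252/5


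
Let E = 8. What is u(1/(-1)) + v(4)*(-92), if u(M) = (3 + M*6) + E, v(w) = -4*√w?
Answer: 741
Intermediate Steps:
u(M) = 11 + 6*M (u(M) = (3 + M*6) + 8 = (3 + 6*M) + 8 = 11 + 6*M)
u(1/(-1)) + v(4)*(-92) = (11 + 6/(-1)) - 4*√4*(-92) = (11 + 6*(-1)) - 4*2*(-92) = (11 - 6) - 8*(-92) = 5 + 736 = 741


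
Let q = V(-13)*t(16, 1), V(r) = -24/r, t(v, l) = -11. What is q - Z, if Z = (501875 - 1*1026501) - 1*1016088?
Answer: 20029018/13 ≈ 1.5407e+6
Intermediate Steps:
q = -264/13 (q = -24/(-13)*(-11) = -24*(-1/13)*(-11) = (24/13)*(-11) = -264/13 ≈ -20.308)
Z = -1540714 (Z = (501875 - 1026501) - 1016088 = -524626 - 1016088 = -1540714)
q - Z = -264/13 - 1*(-1540714) = -264/13 + 1540714 = 20029018/13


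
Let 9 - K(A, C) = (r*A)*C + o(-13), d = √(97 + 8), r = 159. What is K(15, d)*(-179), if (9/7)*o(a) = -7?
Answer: -23270/9 + 426915*√105 ≈ 4.3720e+6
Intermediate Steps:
o(a) = -49/9 (o(a) = (7/9)*(-7) = -49/9)
d = √105 ≈ 10.247
K(A, C) = 130/9 - 159*A*C (K(A, C) = 9 - ((159*A)*C - 49/9) = 9 - (159*A*C - 49/9) = 9 - (-49/9 + 159*A*C) = 9 + (49/9 - 159*A*C) = 130/9 - 159*A*C)
K(15, d)*(-179) = (130/9 - 159*15*√105)*(-179) = (130/9 - 2385*√105)*(-179) = -23270/9 + 426915*√105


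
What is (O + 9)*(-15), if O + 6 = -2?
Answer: -15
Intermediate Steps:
O = -8 (O = -6 - 2 = -8)
(O + 9)*(-15) = (-8 + 9)*(-15) = 1*(-15) = -15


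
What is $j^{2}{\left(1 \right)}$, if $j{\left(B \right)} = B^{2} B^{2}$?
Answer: $1$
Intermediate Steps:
$j{\left(B \right)} = B^{4}$
$j^{2}{\left(1 \right)} = \left(1^{4}\right)^{2} = 1^{2} = 1$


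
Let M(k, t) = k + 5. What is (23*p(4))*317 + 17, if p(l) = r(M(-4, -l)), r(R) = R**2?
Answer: 7308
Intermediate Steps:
M(k, t) = 5 + k
p(l) = 1 (p(l) = (5 - 4)**2 = 1**2 = 1)
(23*p(4))*317 + 17 = (23*1)*317 + 17 = 23*317 + 17 = 7291 + 17 = 7308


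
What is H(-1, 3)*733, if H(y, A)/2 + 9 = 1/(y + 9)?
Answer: -52043/4 ≈ -13011.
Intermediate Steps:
H(y, A) = -18 + 2/(9 + y) (H(y, A) = -18 + 2/(y + 9) = -18 + 2/(9 + y))
H(-1, 3)*733 = (2*(-80 - 9*(-1))/(9 - 1))*733 = (2*(-80 + 9)/8)*733 = (2*(1/8)*(-71))*733 = -71/4*733 = -52043/4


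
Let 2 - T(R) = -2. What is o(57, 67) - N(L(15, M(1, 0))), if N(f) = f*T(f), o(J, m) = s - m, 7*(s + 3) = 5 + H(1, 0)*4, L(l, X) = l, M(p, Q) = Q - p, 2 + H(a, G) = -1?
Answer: -131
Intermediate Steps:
H(a, G) = -3 (H(a, G) = -2 - 1 = -3)
T(R) = 4 (T(R) = 2 - 1*(-2) = 2 + 2 = 4)
s = -4 (s = -3 + (5 - 3*4)/7 = -3 + (5 - 12)/7 = -3 + (1/7)*(-7) = -3 - 1 = -4)
o(J, m) = -4 - m
N(f) = 4*f (N(f) = f*4 = 4*f)
o(57, 67) - N(L(15, M(1, 0))) = (-4 - 1*67) - 4*15 = (-4 - 67) - 1*60 = -71 - 60 = -131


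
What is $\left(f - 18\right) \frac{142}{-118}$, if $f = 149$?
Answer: $- \frac{9301}{59} \approx -157.64$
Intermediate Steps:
$\left(f - 18\right) \frac{142}{-118} = \left(149 - 18\right) \frac{142}{-118} = 131 \cdot 142 \left(- \frac{1}{118}\right) = 131 \left(- \frac{71}{59}\right) = - \frac{9301}{59}$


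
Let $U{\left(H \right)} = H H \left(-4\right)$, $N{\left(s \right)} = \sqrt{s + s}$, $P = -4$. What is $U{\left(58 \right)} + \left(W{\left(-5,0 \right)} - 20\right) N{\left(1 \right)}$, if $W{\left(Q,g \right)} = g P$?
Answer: $-13456 - 20 \sqrt{2} \approx -13484.0$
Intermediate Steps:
$W{\left(Q,g \right)} = - 4 g$ ($W{\left(Q,g \right)} = g \left(-4\right) = - 4 g$)
$N{\left(s \right)} = \sqrt{2} \sqrt{s}$ ($N{\left(s \right)} = \sqrt{2 s} = \sqrt{2} \sqrt{s}$)
$U{\left(H \right)} = - 4 H^{2}$ ($U{\left(H \right)} = H^{2} \left(-4\right) = - 4 H^{2}$)
$U{\left(58 \right)} + \left(W{\left(-5,0 \right)} - 20\right) N{\left(1 \right)} = - 4 \cdot 58^{2} + \left(\left(-4\right) 0 - 20\right) \sqrt{2} \sqrt{1} = \left(-4\right) 3364 + \left(0 - 20\right) \sqrt{2} \cdot 1 = -13456 - 20 \sqrt{2}$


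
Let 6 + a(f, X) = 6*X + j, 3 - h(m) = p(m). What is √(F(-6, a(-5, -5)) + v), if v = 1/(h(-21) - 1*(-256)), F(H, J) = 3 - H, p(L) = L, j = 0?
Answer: √176470/140 ≈ 3.0006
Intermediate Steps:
h(m) = 3 - m
a(f, X) = -6 + 6*X (a(f, X) = -6 + (6*X + 0) = -6 + 6*X)
v = 1/280 (v = 1/((3 - 1*(-21)) - 1*(-256)) = 1/((3 + 21) + 256) = 1/(24 + 256) = 1/280 ≈ 0.0035714)
√(F(-6, a(-5, -5)) + v) = √((3 - 1*(-6)) + 1/280) = √((3 + 6) + 1/280) = √(9 + 1/280) = √(2521/280) = √176470/140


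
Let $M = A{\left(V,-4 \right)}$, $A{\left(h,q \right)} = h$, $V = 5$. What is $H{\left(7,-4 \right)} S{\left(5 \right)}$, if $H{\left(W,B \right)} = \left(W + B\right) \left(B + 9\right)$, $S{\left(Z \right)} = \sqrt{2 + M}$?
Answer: $15 \sqrt{7} \approx 39.686$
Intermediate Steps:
$M = 5$
$S{\left(Z \right)} = \sqrt{7}$ ($S{\left(Z \right)} = \sqrt{2 + 5} = \sqrt{7}$)
$H{\left(W,B \right)} = \left(9 + B\right) \left(B + W\right)$ ($H{\left(W,B \right)} = \left(B + W\right) \left(9 + B\right) = \left(9 + B\right) \left(B + W\right)$)
$H{\left(7,-4 \right)} S{\left(5 \right)} = \left(\left(-4\right)^{2} + 9 \left(-4\right) + 9 \cdot 7 - 28\right) \sqrt{7} = \left(16 - 36 + 63 - 28\right) \sqrt{7} = 15 \sqrt{7}$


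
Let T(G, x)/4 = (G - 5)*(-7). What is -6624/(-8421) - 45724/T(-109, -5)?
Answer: -4332119/319998 ≈ -13.538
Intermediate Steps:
T(G, x) = 140 - 28*G (T(G, x) = 4*((G - 5)*(-7)) = 4*((-5 + G)*(-7)) = 4*(35 - 7*G) = 140 - 28*G)
-6624/(-8421) - 45724/T(-109, -5) = -6624/(-8421) - 45724/(140 - 28*(-109)) = -6624*(-1/8421) - 45724/(140 + 3052) = 2208/2807 - 45724/3192 = 2208/2807 - 45724*1/3192 = 2208/2807 - 1633/114 = -4332119/319998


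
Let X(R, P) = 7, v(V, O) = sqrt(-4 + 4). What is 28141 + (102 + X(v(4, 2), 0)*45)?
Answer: 28558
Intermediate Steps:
v(V, O) = 0 (v(V, O) = sqrt(0) = 0)
28141 + (102 + X(v(4, 2), 0)*45) = 28141 + (102 + 7*45) = 28141 + (102 + 315) = 28141 + 417 = 28558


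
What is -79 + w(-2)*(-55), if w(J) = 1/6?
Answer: -529/6 ≈ -88.167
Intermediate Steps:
w(J) = 1/6
-79 + w(-2)*(-55) = -79 + (1/6)*(-55) = -79 - 55/6 = -529/6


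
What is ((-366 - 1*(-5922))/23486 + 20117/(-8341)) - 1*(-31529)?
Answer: 3088000874394/97948363 ≈ 31527.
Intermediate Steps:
((-366 - 1*(-5922))/23486 + 20117/(-8341)) - 1*(-31529) = ((-366 + 5922)*(1/23486) + 20117*(-1/8341)) + 31529 = (5556*(1/23486) - 20117/8341) + 31529 = (2778/11743 - 20117/8341) + 31529 = -213062633/97948363 + 31529 = 3088000874394/97948363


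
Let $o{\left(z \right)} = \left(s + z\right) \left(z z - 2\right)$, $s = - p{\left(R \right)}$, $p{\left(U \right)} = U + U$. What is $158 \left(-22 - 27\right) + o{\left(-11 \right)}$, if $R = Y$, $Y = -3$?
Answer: $-8337$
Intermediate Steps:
$R = -3$
$p{\left(U \right)} = 2 U$
$s = 6$ ($s = - 2 \left(-3\right) = \left(-1\right) \left(-6\right) = 6$)
$o{\left(z \right)} = \left(-2 + z^{2}\right) \left(6 + z\right)$ ($o{\left(z \right)} = \left(6 + z\right) \left(z z - 2\right) = \left(6 + z\right) \left(z^{2} - 2\right) = \left(6 + z\right) \left(-2 + z^{2}\right) = \left(-2 + z^{2}\right) \left(6 + z\right)$)
$158 \left(-22 - 27\right) + o{\left(-11 \right)} = 158 \left(-22 - 27\right) + \left(-12 + \left(-11\right)^{3} - -22 + 6 \left(-11\right)^{2}\right) = 158 \left(-49\right) + \left(-12 - 1331 + 22 + 6 \cdot 121\right) = -7742 + \left(-12 - 1331 + 22 + 726\right) = -7742 - 595 = -8337$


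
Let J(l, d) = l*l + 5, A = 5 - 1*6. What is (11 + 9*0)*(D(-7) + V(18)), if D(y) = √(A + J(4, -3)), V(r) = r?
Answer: 198 + 22*√5 ≈ 247.19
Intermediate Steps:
A = -1 (A = 5 - 6 = -1)
J(l, d) = 5 + l² (J(l, d) = l² + 5 = 5 + l²)
D(y) = 2*√5 (D(y) = √(-1 + (5 + 4²)) = √(-1 + (5 + 16)) = √(-1 + 21) = √20 = 2*√5)
(11 + 9*0)*(D(-7) + V(18)) = (11 + 9*0)*(2*√5 + 18) = (11 + 0)*(18 + 2*√5) = 11*(18 + 2*√5) = 198 + 22*√5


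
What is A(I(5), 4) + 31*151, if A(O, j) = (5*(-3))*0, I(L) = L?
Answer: 4681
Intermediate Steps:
A(O, j) = 0 (A(O, j) = -15*0 = 0)
A(I(5), 4) + 31*151 = 0 + 31*151 = 0 + 4681 = 4681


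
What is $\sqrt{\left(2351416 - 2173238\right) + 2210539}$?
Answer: $3 \sqrt{265413} \approx 1545.5$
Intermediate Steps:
$\sqrt{\left(2351416 - 2173238\right) + 2210539} = \sqrt{178178 + 2210539} = \sqrt{2388717} = 3 \sqrt{265413}$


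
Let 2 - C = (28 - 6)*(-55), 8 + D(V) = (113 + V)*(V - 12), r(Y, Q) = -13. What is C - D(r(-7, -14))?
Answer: 3720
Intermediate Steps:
D(V) = -8 + (-12 + V)*(113 + V) (D(V) = -8 + (113 + V)*(V - 12) = -8 + (113 + V)*(-12 + V) = -8 + (-12 + V)*(113 + V))
C = 1212 (C = 2 - (28 - 6)*(-55) = 2 - 22*(-55) = 2 - 1*(-1210) = 2 + 1210 = 1212)
C - D(r(-7, -14)) = 1212 - (-1364 + (-13)² + 101*(-13)) = 1212 - (-1364 + 169 - 1313) = 1212 - 1*(-2508) = 1212 + 2508 = 3720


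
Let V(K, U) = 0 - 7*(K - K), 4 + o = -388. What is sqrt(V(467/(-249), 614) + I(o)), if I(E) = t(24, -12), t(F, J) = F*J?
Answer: 12*I*sqrt(2) ≈ 16.971*I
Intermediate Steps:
o = -392 (o = -4 - 388 = -392)
I(E) = -288 (I(E) = 24*(-12) = -288)
V(K, U) = 0 (V(K, U) = 0 - 7*0 = 0 + 0 = 0)
sqrt(V(467/(-249), 614) + I(o)) = sqrt(0 - 288) = sqrt(-288) = 12*I*sqrt(2)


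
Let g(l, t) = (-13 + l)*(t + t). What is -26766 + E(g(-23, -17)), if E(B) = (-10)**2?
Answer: -26666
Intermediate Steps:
g(l, t) = 2*t*(-13 + l) (g(l, t) = (-13 + l)*(2*t) = 2*t*(-13 + l))
E(B) = 100
-26766 + E(g(-23, -17)) = -26766 + 100 = -26666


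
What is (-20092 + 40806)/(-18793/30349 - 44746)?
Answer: -628649186/1358015147 ≈ -0.46292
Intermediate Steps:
(-20092 + 40806)/(-18793/30349 - 44746) = 20714/(-18793*1/30349 - 44746) = 20714/(-18793/30349 - 44746) = 20714/(-1358015147/30349) = 20714*(-30349/1358015147) = -628649186/1358015147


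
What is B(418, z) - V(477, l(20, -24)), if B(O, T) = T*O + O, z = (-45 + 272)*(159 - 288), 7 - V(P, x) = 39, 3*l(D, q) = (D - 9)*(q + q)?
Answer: -12239844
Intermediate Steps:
l(D, q) = 2*q*(-9 + D)/3 (l(D, q) = ((D - 9)*(q + q))/3 = ((-9 + D)*(2*q))/3 = (2*q*(-9 + D))/3 = 2*q*(-9 + D)/3)
V(P, x) = -32 (V(P, x) = 7 - 1*39 = 7 - 39 = -32)
z = -29283 (z = 227*(-129) = -29283)
B(O, T) = O + O*T (B(O, T) = O*T + O = O + O*T)
B(418, z) - V(477, l(20, -24)) = 418*(1 - 29283) - 1*(-32) = 418*(-29282) + 32 = -12239876 + 32 = -12239844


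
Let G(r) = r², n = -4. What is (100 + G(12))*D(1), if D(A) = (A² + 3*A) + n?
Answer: 0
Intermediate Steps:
D(A) = -4 + A² + 3*A (D(A) = (A² + 3*A) - 4 = -4 + A² + 3*A)
(100 + G(12))*D(1) = (100 + 12²)*(-4 + 1² + 3*1) = (100 + 144)*(-4 + 1 + 3) = 244*0 = 0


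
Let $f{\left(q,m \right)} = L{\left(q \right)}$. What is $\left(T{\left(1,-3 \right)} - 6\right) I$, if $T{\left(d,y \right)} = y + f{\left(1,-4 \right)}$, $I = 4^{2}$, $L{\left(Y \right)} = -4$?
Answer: $-208$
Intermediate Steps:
$f{\left(q,m \right)} = -4$
$I = 16$
$T{\left(d,y \right)} = -4 + y$ ($T{\left(d,y \right)} = y - 4 = -4 + y$)
$\left(T{\left(1,-3 \right)} - 6\right) I = \left(\left(-4 - 3\right) - 6\right) 16 = \left(-7 - 6\right) 16 = \left(-13\right) 16 = -208$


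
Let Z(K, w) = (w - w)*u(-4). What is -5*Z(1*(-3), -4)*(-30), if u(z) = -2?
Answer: 0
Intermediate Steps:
Z(K, w) = 0 (Z(K, w) = (w - w)*(-2) = 0*(-2) = 0)
-5*Z(1*(-3), -4)*(-30) = -5*0*(-30) = 0*(-30) = 0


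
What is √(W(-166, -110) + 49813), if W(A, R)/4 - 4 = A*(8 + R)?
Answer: √117557 ≈ 342.87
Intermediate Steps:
W(A, R) = 16 + 4*A*(8 + R) (W(A, R) = 16 + 4*(A*(8 + R)) = 16 + 4*A*(8 + R))
√(W(-166, -110) + 49813) = √((16 + 32*(-166) + 4*(-166)*(-110)) + 49813) = √((16 - 5312 + 73040) + 49813) = √(67744 + 49813) = √117557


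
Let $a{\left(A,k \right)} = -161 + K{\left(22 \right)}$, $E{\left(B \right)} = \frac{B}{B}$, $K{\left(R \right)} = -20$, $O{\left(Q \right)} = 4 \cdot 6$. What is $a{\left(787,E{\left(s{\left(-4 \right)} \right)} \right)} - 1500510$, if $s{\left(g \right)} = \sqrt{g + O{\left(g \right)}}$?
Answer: $-1500691$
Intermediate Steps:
$O{\left(Q \right)} = 24$
$s{\left(g \right)} = \sqrt{24 + g}$ ($s{\left(g \right)} = \sqrt{g + 24} = \sqrt{24 + g}$)
$E{\left(B \right)} = 1$
$a{\left(A,k \right)} = -181$ ($a{\left(A,k \right)} = -161 - 20 = -181$)
$a{\left(787,E{\left(s{\left(-4 \right)} \right)} \right)} - 1500510 = -181 - 1500510 = -1500691$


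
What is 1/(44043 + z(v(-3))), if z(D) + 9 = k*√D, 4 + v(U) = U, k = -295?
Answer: 44034/1939602331 + 295*I*√7/1939602331 ≈ 2.2703e-5 + 4.024e-7*I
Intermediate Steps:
v(U) = -4 + U
z(D) = -9 - 295*√D
1/(44043 + z(v(-3))) = 1/(44043 + (-9 - 295*√(-4 - 3))) = 1/(44043 + (-9 - 295*I*√7)) = 1/(44034 - 295*I*√7)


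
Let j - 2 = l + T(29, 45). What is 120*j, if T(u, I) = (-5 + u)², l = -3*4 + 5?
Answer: 68520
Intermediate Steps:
l = -7 (l = -12 + 5 = -7)
j = 571 (j = 2 + (-7 + (-5 + 29)²) = 2 + (-7 + 24²) = 2 + (-7 + 576) = 2 + 569 = 571)
120*j = 120*571 = 68520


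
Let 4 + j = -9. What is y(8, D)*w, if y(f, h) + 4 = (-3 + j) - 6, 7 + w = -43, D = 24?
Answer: 1300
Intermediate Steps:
j = -13 (j = -4 - 9 = -13)
w = -50 (w = -7 - 43 = -50)
y(f, h) = -26 (y(f, h) = -4 + ((-3 - 13) - 6) = -4 + (-16 - 6) = -4 - 22 = -26)
y(8, D)*w = -26*(-50) = 1300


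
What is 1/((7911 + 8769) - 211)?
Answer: 1/16469 ≈ 6.0720e-5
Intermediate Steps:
1/((7911 + 8769) - 211) = 1/(16680 - 211) = 1/16469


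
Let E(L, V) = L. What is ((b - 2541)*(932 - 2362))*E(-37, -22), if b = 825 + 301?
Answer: -74867650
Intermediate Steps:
b = 1126
((b - 2541)*(932 - 2362))*E(-37, -22) = ((1126 - 2541)*(932 - 2362))*(-37) = -1415*(-1430)*(-37) = 2023450*(-37) = -74867650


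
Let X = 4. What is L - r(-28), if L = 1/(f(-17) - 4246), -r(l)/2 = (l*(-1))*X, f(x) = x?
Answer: 954911/4263 ≈ 224.00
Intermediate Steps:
r(l) = 8*l (r(l) = -2*l*(-1)*4 = -2*(-l)*4 = -(-8)*l = 8*l)
L = -1/4263 (L = 1/(-17 - 4246) = 1/(-4263) = -1/4263 ≈ -0.00023458)
L - r(-28) = -1/4263 - 8*(-28) = -1/4263 - 1*(-224) = -1/4263 + 224 = 954911/4263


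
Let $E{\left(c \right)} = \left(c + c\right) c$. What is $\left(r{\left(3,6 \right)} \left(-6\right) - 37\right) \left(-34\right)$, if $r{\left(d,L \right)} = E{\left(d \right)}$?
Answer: $4930$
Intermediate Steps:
$E{\left(c \right)} = 2 c^{2}$ ($E{\left(c \right)} = 2 c c = 2 c^{2}$)
$r{\left(d,L \right)} = 2 d^{2}$
$\left(r{\left(3,6 \right)} \left(-6\right) - 37\right) \left(-34\right) = \left(2 \cdot 3^{2} \left(-6\right) - 37\right) \left(-34\right) = \left(2 \cdot 9 \left(-6\right) - 37\right) \left(-34\right) = \left(18 \left(-6\right) - 37\right) \left(-34\right) = \left(-108 - 37\right) \left(-34\right) = \left(-145\right) \left(-34\right) = 4930$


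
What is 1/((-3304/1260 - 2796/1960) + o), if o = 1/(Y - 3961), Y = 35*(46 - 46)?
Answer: -3493602/14145613 ≈ -0.24697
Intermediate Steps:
Y = 0 (Y = 35*0 = 0)
o = -1/3961 (o = 1/(0 - 3961) = 1/(-3961) = -1/3961 ≈ -0.00025246)
1/((-3304/1260 - 2796/1960) + o) = 1/((-3304/1260 - 2796/1960) - 1/3961) = 1/((-3304*1/1260 - 2796*1/1960) - 1/3961) = 1/((-118/45 - 699/490) - 1/3961) = 1/(-3571/882 - 1/3961) = 1/(-14145613/3493602) = -3493602/14145613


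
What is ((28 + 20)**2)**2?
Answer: 5308416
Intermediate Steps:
((28 + 20)**2)**2 = (48**2)**2 = 2304**2 = 5308416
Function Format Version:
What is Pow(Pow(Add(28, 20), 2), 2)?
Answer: 5308416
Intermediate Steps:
Pow(Pow(Add(28, 20), 2), 2) = Pow(Pow(48, 2), 2) = Pow(2304, 2) = 5308416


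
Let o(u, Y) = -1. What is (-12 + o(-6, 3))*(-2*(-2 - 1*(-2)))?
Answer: 0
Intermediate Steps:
(-12 + o(-6, 3))*(-2*(-2 - 1*(-2))) = (-12 - 1)*(-2*(-2 - 1*(-2))) = -(-26)*(-2 + 2) = -(-26)*0 = -13*0 = 0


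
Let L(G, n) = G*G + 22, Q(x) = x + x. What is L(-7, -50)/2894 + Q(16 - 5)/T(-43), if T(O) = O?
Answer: -60615/124442 ≈ -0.48709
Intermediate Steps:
Q(x) = 2*x
L(G, n) = 22 + G**2 (L(G, n) = G**2 + 22 = 22 + G**2)
L(-7, -50)/2894 + Q(16 - 5)/T(-43) = (22 + (-7)**2)/2894 + (2*(16 - 5))/(-43) = (22 + 49)*(1/2894) + (2*11)*(-1/43) = 71*(1/2894) + 22*(-1/43) = 71/2894 - 22/43 = -60615/124442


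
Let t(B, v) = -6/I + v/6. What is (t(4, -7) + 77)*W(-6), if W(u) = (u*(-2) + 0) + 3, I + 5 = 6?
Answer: 2095/2 ≈ 1047.5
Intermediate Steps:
I = 1 (I = -5 + 6 = 1)
W(u) = 3 - 2*u (W(u) = (-2*u + 0) + 3 = -2*u + 3 = 3 - 2*u)
t(B, v) = -6 + v/6 (t(B, v) = -6/1 + v/6 = -6*1 + v*(⅙) = -6 + v/6)
(t(4, -7) + 77)*W(-6) = ((-6 + (⅙)*(-7)) + 77)*(3 - 2*(-6)) = ((-6 - 7/6) + 77)*(3 + 12) = (-43/6 + 77)*15 = (419/6)*15 = 2095/2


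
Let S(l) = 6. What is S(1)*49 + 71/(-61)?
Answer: 17863/61 ≈ 292.84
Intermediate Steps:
S(1)*49 + 71/(-61) = 6*49 + 71/(-61) = 294 + 71*(-1/61) = 294 - 71/61 = 17863/61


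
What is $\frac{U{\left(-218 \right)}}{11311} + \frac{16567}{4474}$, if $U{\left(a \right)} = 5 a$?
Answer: $\frac{182512677}{50605414} \approx 3.6066$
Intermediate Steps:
$\frac{U{\left(-218 \right)}}{11311} + \frac{16567}{4474} = \frac{5 \left(-218\right)}{11311} + \frac{16567}{4474} = \left(-1090\right) \frac{1}{11311} + 16567 \cdot \frac{1}{4474} = - \frac{1090}{11311} + \frac{16567}{4474} = \frac{182512677}{50605414}$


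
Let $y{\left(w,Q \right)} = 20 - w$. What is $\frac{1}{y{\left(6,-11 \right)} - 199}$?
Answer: $- \frac{1}{185} \approx -0.0054054$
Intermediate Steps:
$\frac{1}{y{\left(6,-11 \right)} - 199} = \frac{1}{\left(20 - 6\right) - 199} = \frac{1}{14 - 199} = \frac{1}{-185} = - \frac{1}{185}$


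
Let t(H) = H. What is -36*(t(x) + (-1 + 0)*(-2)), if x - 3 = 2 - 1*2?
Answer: -180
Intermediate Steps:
x = 3 (x = 3 + (2 - 1*2) = 3 + (2 - 2) = 3 + 0 = 3)
-36*(t(x) + (-1 + 0)*(-2)) = -36*(3 + (-1 + 0)*(-2)) = -36*(3 - 1*(-2)) = -36*(3 + 2) = -36*5 = -180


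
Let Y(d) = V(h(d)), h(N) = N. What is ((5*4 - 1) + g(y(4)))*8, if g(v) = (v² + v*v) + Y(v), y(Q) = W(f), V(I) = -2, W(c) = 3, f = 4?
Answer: 280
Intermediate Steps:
Y(d) = -2
y(Q) = 3
g(v) = -2 + 2*v² (g(v) = (v² + v*v) - 2 = (v² + v²) - 2 = 2*v² - 2 = -2 + 2*v²)
((5*4 - 1) + g(y(4)))*8 = ((5*4 - 1) + (-2 + 2*3²))*8 = ((20 - 1) + (-2 + 2*9))*8 = (19 + (-2 + 18))*8 = (19 + 16)*8 = 35*8 = 280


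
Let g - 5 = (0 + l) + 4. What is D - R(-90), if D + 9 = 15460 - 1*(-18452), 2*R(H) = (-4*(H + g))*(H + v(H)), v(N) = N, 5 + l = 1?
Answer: 64503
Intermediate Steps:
l = -4 (l = -5 + 1 = -4)
g = 5 (g = 5 + ((0 - 4) + 4) = 5 + (-4 + 4) = 5 + 0 = 5)
R(H) = H*(-20 - 4*H) (R(H) = ((-4*(H + 5))*(H + H))/2 = ((-4*(5 + H))*(2*H))/2 = ((-20 - 4*H)*(2*H))/2 = (2*H*(-20 - 4*H))/2 = H*(-20 - 4*H))
D = 33903 (D = -9 + (15460 - 1*(-18452)) = -9 + (15460 + 18452) = -9 + 33912 = 33903)
D - R(-90) = 33903 - 4*(-90)*(-5 - 1*(-90)) = 33903 - 4*(-90)*(-5 + 90) = 33903 - 4*(-90)*85 = 33903 - 1*(-30600) = 33903 + 30600 = 64503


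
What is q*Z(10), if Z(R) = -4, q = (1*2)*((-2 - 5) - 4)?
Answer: 88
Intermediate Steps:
q = -22 (q = 2*(-7 - 4) = 2*(-11) = -22)
q*Z(10) = -22*(-4) = 88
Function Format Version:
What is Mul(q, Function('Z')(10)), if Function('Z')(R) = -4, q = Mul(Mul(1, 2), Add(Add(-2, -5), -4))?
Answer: 88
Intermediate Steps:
q = -22 (q = Mul(2, Add(-7, -4)) = Mul(2, -11) = -22)
Mul(q, Function('Z')(10)) = Mul(-22, -4) = 88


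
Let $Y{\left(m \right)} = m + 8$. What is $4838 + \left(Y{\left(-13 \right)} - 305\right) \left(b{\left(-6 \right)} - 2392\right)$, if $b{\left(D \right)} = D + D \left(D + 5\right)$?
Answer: $746358$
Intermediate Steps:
$Y{\left(m \right)} = 8 + m$
$b{\left(D \right)} = D + D \left(5 + D\right)$
$4838 + \left(Y{\left(-13 \right)} - 305\right) \left(b{\left(-6 \right)} - 2392\right) = 4838 + \left(\left(8 - 13\right) - 305\right) \left(- 6 \left(6 - 6\right) - 2392\right) = 4838 + \left(-5 - 305\right) \left(\left(-6\right) 0 - 2392\right) = 4838 - 310 \left(0 - 2392\right) = 4838 - -741520 = 4838 + 741520 = 746358$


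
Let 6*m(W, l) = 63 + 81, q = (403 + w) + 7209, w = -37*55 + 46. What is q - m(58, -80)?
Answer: 5599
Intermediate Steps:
w = -1989 (w = -2035 + 46 = -1989)
q = 5623 (q = (403 - 1989) + 7209 = -1586 + 7209 = 5623)
m(W, l) = 24 (m(W, l) = (63 + 81)/6 = (⅙)*144 = 24)
q - m(58, -80) = 5623 - 1*24 = 5623 - 24 = 5599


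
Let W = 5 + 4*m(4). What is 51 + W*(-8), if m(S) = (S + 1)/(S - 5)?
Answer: 171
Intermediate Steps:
m(S) = (1 + S)/(-5 + S)
W = -15 (W = 5 + 4*((1 + 4)/(-5 + 4)) = 5 + 4*(5/(-1)) = 5 + 4*(-1*5) = 5 + 4*(-5) = 5 - 20 = -15)
51 + W*(-8) = 51 - 15*(-8) = 51 + 120 = 171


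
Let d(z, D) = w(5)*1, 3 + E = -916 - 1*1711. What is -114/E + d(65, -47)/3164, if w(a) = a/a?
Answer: 181663/4160660 ≈ 0.043662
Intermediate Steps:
w(a) = 1
E = -2630 (E = -3 + (-916 - 1*1711) = -3 + (-916 - 1711) = -3 - 2627 = -2630)
d(z, D) = 1 (d(z, D) = 1*1 = 1)
-114/E + d(65, -47)/3164 = -114/(-2630) + 1/3164 = -114*(-1/2630) + 1*(1/3164) = 57/1315 + 1/3164 = 181663/4160660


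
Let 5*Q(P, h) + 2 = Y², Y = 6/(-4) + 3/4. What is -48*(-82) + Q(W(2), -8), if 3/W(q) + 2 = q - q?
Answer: 314857/80 ≈ 3935.7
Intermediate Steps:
W(q) = -3/2 (W(q) = 3/(-2 + (q - q)) = 3/(-2 + 0) = 3/(-2) = 3*(-½) = -3/2)
Y = -¾ (Y = 6*(-¼) + 3*(¼) = -3/2 + ¾ = -¾ ≈ -0.75000)
Q(P, h) = -23/80 (Q(P, h) = -⅖ + (-¾)²/5 = -⅖ + (⅕)*(9/16) = -⅖ + 9/80 = -23/80)
-48*(-82) + Q(W(2), -8) = -48*(-82) - 23/80 = 3936 - 23/80 = 314857/80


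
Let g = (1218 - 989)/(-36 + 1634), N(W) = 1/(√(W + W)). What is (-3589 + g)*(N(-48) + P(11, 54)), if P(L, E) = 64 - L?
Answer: -303954629/1598 + 5734993*I*√6/38352 ≈ -1.9021e+5 + 366.29*I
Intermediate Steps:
N(W) = √2/(2*√W) (N(W) = 1/(√(2*W)) = 1/(√2*√W) = √2/(2*√W))
g = 229/1598 ≈ 0.14330
(-3589 + g)*(N(-48) + P(11, 54)) = (-3589 + 229/1598)*(√2/(2*√(-48)) + (64 - 1*11)) = -5734993*(√2*(-I*√3/12)/2 + (64 - 11))/1598 = -5734993*(-I*√6/24 + 53)/1598 = -5734993*(53 - I*√6/24)/1598 = -303954629/1598 + 5734993*I*√6/38352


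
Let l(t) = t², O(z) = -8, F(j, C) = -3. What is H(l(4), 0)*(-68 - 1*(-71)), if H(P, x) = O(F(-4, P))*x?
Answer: 0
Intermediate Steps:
H(P, x) = -8*x
H(l(4), 0)*(-68 - 1*(-71)) = (-8*0)*(-68 - 1*(-71)) = 0*(-68 + 71) = 0*3 = 0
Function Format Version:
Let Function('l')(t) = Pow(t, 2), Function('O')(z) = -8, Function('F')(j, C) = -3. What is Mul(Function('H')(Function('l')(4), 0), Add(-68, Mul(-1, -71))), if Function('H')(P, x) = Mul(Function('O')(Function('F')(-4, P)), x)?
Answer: 0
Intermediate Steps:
Function('H')(P, x) = Mul(-8, x)
Mul(Function('H')(Function('l')(4), 0), Add(-68, Mul(-1, -71))) = Mul(Mul(-8, 0), Add(-68, Mul(-1, -71))) = Mul(0, Add(-68, 71)) = Mul(0, 3) = 0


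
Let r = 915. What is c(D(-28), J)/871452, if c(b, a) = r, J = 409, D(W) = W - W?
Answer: 305/290484 ≈ 0.0010500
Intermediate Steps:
D(W) = 0
c(b, a) = 915
c(D(-28), J)/871452 = 915/871452 = 915*(1/871452) = 305/290484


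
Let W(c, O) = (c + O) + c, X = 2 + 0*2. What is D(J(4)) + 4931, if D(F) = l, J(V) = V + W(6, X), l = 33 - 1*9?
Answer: 4955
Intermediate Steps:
X = 2 (X = 2 + 0 = 2)
W(c, O) = O + 2*c (W(c, O) = (O + c) + c = O + 2*c)
l = 24 (l = 33 - 9 = 24)
J(V) = 14 + V (J(V) = V + (2 + 2*6) = V + (2 + 12) = V + 14 = 14 + V)
D(F) = 24
D(J(4)) + 4931 = 24 + 4931 = 4955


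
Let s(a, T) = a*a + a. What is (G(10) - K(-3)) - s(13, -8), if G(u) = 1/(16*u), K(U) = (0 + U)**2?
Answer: -30559/160 ≈ -190.99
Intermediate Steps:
K(U) = U**2
s(a, T) = a + a**2 (s(a, T) = a**2 + a = a + a**2)
G(u) = 1/(16*u)
(G(10) - K(-3)) - s(13, -8) = ((1/16)/10 - 1*(-3)**2) - 13*(1 + 13) = ((1/16)*(1/10) - 1*9) - 13*14 = (1/160 - 9) - 1*182 = -1439/160 - 182 = -30559/160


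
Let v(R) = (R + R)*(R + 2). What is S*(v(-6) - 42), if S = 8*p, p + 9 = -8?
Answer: -816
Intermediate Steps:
p = -17 (p = -9 - 8 = -17)
S = -136 (S = 8*(-17) = -136)
v(R) = 2*R*(2 + R) (v(R) = (2*R)*(2 + R) = 2*R*(2 + R))
S*(v(-6) - 42) = -136*(2*(-6)*(2 - 6) - 42) = -136*(2*(-6)*(-4) - 42) = -136*(48 - 42) = -136*6 = -816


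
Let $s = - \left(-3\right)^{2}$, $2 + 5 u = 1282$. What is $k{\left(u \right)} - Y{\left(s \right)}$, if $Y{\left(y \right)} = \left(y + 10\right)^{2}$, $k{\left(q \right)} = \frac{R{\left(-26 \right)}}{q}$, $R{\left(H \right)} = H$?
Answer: $- \frac{141}{128} \approx -1.1016$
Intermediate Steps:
$u = 256$ ($u = - \frac{2}{5} + \frac{1}{5} \cdot 1282 = - \frac{2}{5} + \frac{1282}{5} = 256$)
$s = -9$ ($s = \left(-1\right) 9 = -9$)
$k{\left(q \right)} = - \frac{26}{q}$
$Y{\left(y \right)} = \left(10 + y\right)^{2}$
$k{\left(u \right)} - Y{\left(s \right)} = - \frac{26}{256} - \left(10 - 9\right)^{2} = \left(-26\right) \frac{1}{256} - 1^{2} = - \frac{13}{128} - 1 = - \frac{141}{128}$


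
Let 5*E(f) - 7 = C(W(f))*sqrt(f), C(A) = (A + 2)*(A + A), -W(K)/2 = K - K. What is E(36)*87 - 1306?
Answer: -5921/5 ≈ -1184.2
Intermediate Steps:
W(K) = 0 (W(K) = -2*(K - K) = -2*0 = 0)
C(A) = 2*A*(2 + A) (C(A) = (2 + A)*(2*A) = 2*A*(2 + A))
E(f) = 7/5 (E(f) = 7/5 + ((2*0*(2 + 0))*sqrt(f))/5 = 7/5 + ((2*0*2)*sqrt(f))/5 = 7/5 + (0*sqrt(f))/5 = 7/5 + (1/5)*0 = 7/5 + 0 = 7/5)
E(36)*87 - 1306 = (7/5)*87 - 1306 = 609/5 - 1306 = -5921/5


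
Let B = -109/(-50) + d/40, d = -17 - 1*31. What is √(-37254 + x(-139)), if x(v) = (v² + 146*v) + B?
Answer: I*√3822602/10 ≈ 195.51*I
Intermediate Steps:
d = -48 (d = -17 - 31 = -48)
B = 49/50 (B = -109/(-50) - 48/40 = -109*(-1/50) - 48*1/40 = 109/50 - 6/5 = 49/50 ≈ 0.98000)
x(v) = 49/50 + v² + 146*v (x(v) = (v² + 146*v) + 49/50 = 49/50 + v² + 146*v)
√(-37254 + x(-139)) = √(-37254 + (49/50 + (-139)² + 146*(-139))) = √(-37254 + (49/50 + 19321 - 20294)) = √(-37254 - 48601/50) = √(-1911301/50) = I*√3822602/10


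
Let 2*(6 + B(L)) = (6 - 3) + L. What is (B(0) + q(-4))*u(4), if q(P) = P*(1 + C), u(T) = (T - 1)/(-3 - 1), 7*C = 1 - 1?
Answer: 51/8 ≈ 6.3750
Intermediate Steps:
B(L) = -9/2 + L/2 (B(L) = -6 + ((6 - 3) + L)/2 = -6 + (3 + L)/2 = -6 + (3/2 + L/2) = -9/2 + L/2)
C = 0 (C = (1 - 1)/7 = (⅐)*0 = 0)
u(T) = ¼ - T/4 (u(T) = (-1 + T)/(-4) = (-1 + T)*(-¼) = ¼ - T/4)
q(P) = P (q(P) = P*(1 + 0) = P*1 = P)
(B(0) + q(-4))*u(4) = ((-9/2 + (½)*0) - 4)*(¼ - ¼*4) = ((-9/2 + 0) - 4)*(¼ - 1) = (-9/2 - 4)*(-¾) = -17/2*(-¾) = 51/8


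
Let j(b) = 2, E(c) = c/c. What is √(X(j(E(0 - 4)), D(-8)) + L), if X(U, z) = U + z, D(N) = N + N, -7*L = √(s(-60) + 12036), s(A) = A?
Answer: √(-686 - 14*√2994)/7 ≈ 5.4437*I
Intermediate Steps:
E(c) = 1
L = -2*√2994/7 (L = -√(-60 + 12036)/7 = -2*√2994/7 ≈ -15.634)
D(N) = 2*N
√(X(j(E(0 - 4)), D(-8)) + L) = √((2 + 2*(-8)) - 2*√2994/7) = √((2 - 16) - 2*√2994/7) = √(-14 - 2*√2994/7)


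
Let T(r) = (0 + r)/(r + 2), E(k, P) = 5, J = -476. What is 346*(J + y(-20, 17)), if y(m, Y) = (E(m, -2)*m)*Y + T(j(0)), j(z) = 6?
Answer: -1505273/2 ≈ -7.5264e+5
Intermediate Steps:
T(r) = r/(2 + r)
y(m, Y) = ¾ + 5*Y*m (y(m, Y) = (5*m)*Y + 6/(2 + 6) = 5*Y*m + 6/8 = 5*Y*m + 6*(⅛) = 5*Y*m + ¾ = ¾ + 5*Y*m)
346*(J + y(-20, 17)) = 346*(-476 + (¾ + 5*17*(-20))) = 346*(-476 + (¾ - 1700)) = 346*(-476 - 6797/4) = 346*(-8701/4) = -1505273/2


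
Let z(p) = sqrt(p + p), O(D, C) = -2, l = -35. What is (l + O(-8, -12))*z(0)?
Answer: 0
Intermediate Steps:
z(p) = sqrt(2)*sqrt(p) (z(p) = sqrt(2*p) = sqrt(2)*sqrt(p))
(l + O(-8, -12))*z(0) = (-35 - 2)*(sqrt(2)*sqrt(0)) = -37*sqrt(2)*0 = -37*0 = 0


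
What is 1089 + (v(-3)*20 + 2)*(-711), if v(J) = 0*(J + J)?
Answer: -333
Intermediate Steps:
v(J) = 0 (v(J) = 0*(2*J) = 0)
1089 + (v(-3)*20 + 2)*(-711) = 1089 + (0*20 + 2)*(-711) = 1089 + (0 + 2)*(-711) = 1089 + 2*(-711) = 1089 - 1422 = -333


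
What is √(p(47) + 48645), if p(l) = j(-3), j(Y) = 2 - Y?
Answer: 5*√1946 ≈ 220.57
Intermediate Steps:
p(l) = 5 (p(l) = 2 - 1*(-3) = 2 + 3 = 5)
√(p(47) + 48645) = √(5 + 48645) = √48650 = 5*√1946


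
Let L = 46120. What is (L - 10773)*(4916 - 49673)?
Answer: -1582025679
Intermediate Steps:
(L - 10773)*(4916 - 49673) = (46120 - 10773)*(4916 - 49673) = 35347*(-44757) = -1582025679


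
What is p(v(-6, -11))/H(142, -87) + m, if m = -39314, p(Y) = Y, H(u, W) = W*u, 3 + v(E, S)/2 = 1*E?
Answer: -80947523/2059 ≈ -39314.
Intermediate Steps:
v(E, S) = -6 + 2*E (v(E, S) = -6 + 2*(1*E) = -6 + 2*E)
p(v(-6, -11))/H(142, -87) + m = (-6 + 2*(-6))/((-87*142)) - 39314 = (-6 - 12)/(-12354) - 39314 = -18*(-1/12354) - 39314 = 3/2059 - 39314 = -80947523/2059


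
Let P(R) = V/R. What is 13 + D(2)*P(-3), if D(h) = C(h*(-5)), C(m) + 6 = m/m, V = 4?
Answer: 59/3 ≈ 19.667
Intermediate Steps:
P(R) = 4/R
C(m) = -5 (C(m) = -6 + m/m = -6 + 1 = -5)
D(h) = -5
13 + D(2)*P(-3) = 13 - 20/(-3) = 13 - 20*(-1)/3 = 13 - 5*(-4/3) = 13 + 20/3 = 59/3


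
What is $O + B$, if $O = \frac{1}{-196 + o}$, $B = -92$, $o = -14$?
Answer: $- \frac{19321}{210} \approx -92.005$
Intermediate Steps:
$O = - \frac{1}{210}$ ($O = \frac{1}{-196 - 14} = \frac{1}{-210} = - \frac{1}{210} \approx -0.0047619$)
$O + B = - \frac{1}{210} - 92 = - \frac{19321}{210}$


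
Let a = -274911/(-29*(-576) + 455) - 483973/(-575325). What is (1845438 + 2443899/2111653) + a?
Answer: 38470154733942331806971/20846241953018775 ≈ 1.8454e+6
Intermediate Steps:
a = -149858678368/9872001675 (a = -274911/(16704 + 455) - 483973*(-1/575325) = -274911/17159 + 483973/575325 = -149858678368/9872001675 ≈ -15.180)
(1845438 + 2443899/2111653) + a = (1845438 + 2443899/2111653) - 149858678368/9872001675 = 3896927132913/2111653 - 149858678368/9872001675 = 38470154733942331806971/20846241953018775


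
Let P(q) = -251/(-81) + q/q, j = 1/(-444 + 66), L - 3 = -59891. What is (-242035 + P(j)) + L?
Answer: -24455431/81 ≈ -3.0192e+5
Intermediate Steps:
L = -59888 (L = 3 - 59891 = -59888)
j = -1/378 (j = 1/(-378) = -1/378 ≈ -0.0026455)
P(q) = 332/81 (P(q) = -251*(-1/81) + 1 = 251/81 + 1 = 332/81)
(-242035 + P(j)) + L = (-242035 + 332/81) - 59888 = -19604503/81 - 59888 = -24455431/81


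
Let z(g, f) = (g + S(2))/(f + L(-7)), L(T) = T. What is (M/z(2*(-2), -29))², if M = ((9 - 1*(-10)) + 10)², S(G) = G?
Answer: 229159044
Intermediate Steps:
M = 841 (M = ((9 + 10) + 10)² = (19 + 10)² = 29² = 841)
z(g, f) = (2 + g)/(-7 + f) (z(g, f) = (g + 2)/(f - 7) = (2 + g)/(-7 + f))
(M/z(2*(-2), -29))² = (841/(((2 + 2*(-2))/(-7 - 29))))² = (841/(((2 - 4)/(-36))))² = (841/((-1/36*(-2))))² = (841/(1/18))² = (841*18)² = 15138² = 229159044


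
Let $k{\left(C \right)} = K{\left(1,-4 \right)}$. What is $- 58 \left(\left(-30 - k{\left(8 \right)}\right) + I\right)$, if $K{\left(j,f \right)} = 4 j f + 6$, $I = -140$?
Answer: $9280$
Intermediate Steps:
$K{\left(j,f \right)} = 6 + 4 f j$ ($K{\left(j,f \right)} = 4 f j + 6 = 6 + 4 f j$)
$k{\left(C \right)} = -10$ ($k{\left(C \right)} = 6 + 4 \left(-4\right) 1 = 6 - 16 = -10$)
$- 58 \left(\left(-30 - k{\left(8 \right)}\right) + I\right) = - 58 \left(\left(-30 - -10\right) - 140\right) = - 58 \left(\left(-30 + 10\right) - 140\right) = - 58 \left(-20 - 140\right) = \left(-58\right) \left(-160\right) = 9280$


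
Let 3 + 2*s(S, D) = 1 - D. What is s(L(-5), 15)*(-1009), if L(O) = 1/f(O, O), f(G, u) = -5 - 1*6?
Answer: 17153/2 ≈ 8576.5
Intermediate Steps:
f(G, u) = -11 (f(G, u) = -5 - 6 = -11)
L(O) = -1/11 (L(O) = 1/(-11) = -1/11)
s(S, D) = -1 - D/2 (s(S, D) = -3/2 + (1 - D)/2 = -3/2 + (½ - D/2) = -1 - D/2)
s(L(-5), 15)*(-1009) = (-1 - ½*15)*(-1009) = (-1 - 15/2)*(-1009) = -17/2*(-1009) = 17153/2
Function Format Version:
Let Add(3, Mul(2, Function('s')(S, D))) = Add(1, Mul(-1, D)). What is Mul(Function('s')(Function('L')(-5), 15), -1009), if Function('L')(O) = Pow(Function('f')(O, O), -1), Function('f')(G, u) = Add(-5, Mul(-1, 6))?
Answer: Rational(17153, 2) ≈ 8576.5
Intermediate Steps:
Function('f')(G, u) = -11 (Function('f')(G, u) = Add(-5, -6) = -11)
Function('L')(O) = Rational(-1, 11) (Function('L')(O) = Pow(-11, -1) = Rational(-1, 11))
Function('s')(S, D) = Add(-1, Mul(Rational(-1, 2), D)) (Function('s')(S, D) = Add(Rational(-3, 2), Mul(Rational(1, 2), Add(1, Mul(-1, D)))) = Add(Rational(-3, 2), Add(Rational(1, 2), Mul(Rational(-1, 2), D))) = Add(-1, Mul(Rational(-1, 2), D)))
Mul(Function('s')(Function('L')(-5), 15), -1009) = Mul(Add(-1, Mul(Rational(-1, 2), 15)), -1009) = Mul(Add(-1, Rational(-15, 2)), -1009) = Mul(Rational(-17, 2), -1009) = Rational(17153, 2)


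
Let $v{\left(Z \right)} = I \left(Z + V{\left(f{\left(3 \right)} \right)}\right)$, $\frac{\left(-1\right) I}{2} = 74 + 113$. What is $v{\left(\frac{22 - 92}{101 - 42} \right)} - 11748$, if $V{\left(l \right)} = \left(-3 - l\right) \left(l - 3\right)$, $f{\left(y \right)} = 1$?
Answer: $- \frac{843480}{59} \approx -14296.0$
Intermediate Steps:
$V{\left(l \right)} = \left(-3 + l\right) \left(-3 - l\right)$ ($V{\left(l \right)} = \left(-3 - l\right) \left(-3 + l\right) = \left(-3 + l\right) \left(-3 - l\right)$)
$I = -374$ ($I = - 2 \left(74 + 113\right) = \left(-2\right) 187 = -374$)
$v{\left(Z \right)} = -2992 - 374 Z$ ($v{\left(Z \right)} = - 374 \left(Z + \left(9 - 1^{2}\right)\right) = - 374 \left(Z + \left(9 - 1\right)\right) = - 374 \left(Z + 8\right) = - 374 \left(8 + Z\right) = -2992 - 374 Z$)
$v{\left(\frac{22 - 92}{101 - 42} \right)} - 11748 = \left(-2992 - 374 \frac{22 - 92}{101 - 42}\right) - 11748 = \left(-2992 - 374 \left(- \frac{70}{59}\right)\right) - 11748 = \left(-2992 - 374 \left(\left(-70\right) \frac{1}{59}\right)\right) - 11748 = \left(-2992 - - \frac{26180}{59}\right) - 11748 = \left(-2992 + \frac{26180}{59}\right) - 11748 = - \frac{150348}{59} - 11748 = - \frac{843480}{59}$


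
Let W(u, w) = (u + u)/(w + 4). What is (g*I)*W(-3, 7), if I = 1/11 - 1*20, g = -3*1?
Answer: -3942/121 ≈ -32.578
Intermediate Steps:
W(u, w) = 2*u/(4 + w) (W(u, w) = (2*u)/(4 + w) = 2*u/(4 + w))
g = -3
I = -219/11 (I = 1/11 - 20 = -219/11 ≈ -19.909)
(g*I)*W(-3, 7) = (-3*(-219/11))*(2*(-3)/(4 + 7)) = 657*(2*(-3)/11)/11 = 657*(2*(-3)*(1/11))/11 = (657/11)*(-6/11) = -3942/121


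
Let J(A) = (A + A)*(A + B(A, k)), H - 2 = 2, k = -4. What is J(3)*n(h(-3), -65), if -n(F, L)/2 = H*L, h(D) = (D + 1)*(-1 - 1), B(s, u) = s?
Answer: 18720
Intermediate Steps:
H = 4 (H = 2 + 2 = 4)
h(D) = -2 - 2*D (h(D) = (1 + D)*(-2) = -2 - 2*D)
n(F, L) = -8*L
J(A) = 4*A² (J(A) = (A + A)*(A + A) = (2*A)*(2*A) = 4*A²)
J(3)*n(h(-3), -65) = (4*3²)*(-8*(-65)) = (4*9)*520 = 36*520 = 18720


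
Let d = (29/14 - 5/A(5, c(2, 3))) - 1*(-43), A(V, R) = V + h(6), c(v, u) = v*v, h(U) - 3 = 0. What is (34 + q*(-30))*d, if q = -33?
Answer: 318592/7 ≈ 45513.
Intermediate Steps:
h(U) = 3 (h(U) = 3 + 0 = 3)
c(v, u) = v**2
A(V, R) = 3 + V (A(V, R) = V + 3 = 3 + V)
d = 2489/56 (d = (29/14 - 5/(3 + 5)) - 1*(-43) = (29*(1/14) - 5/8) + 43 = (29/14 - 5*1/8) + 43 = (29/14 - 5/8) + 43 = 81/56 + 43 = 2489/56 ≈ 44.446)
(34 + q*(-30))*d = (34 - 33*(-30))*(2489/56) = (34 + 990)*(2489/56) = 1024*(2489/56) = 318592/7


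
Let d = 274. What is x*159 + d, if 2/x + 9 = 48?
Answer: 3668/13 ≈ 282.15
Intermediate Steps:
x = 2/39 (x = 2/(-9 + 48) = 2/39 ≈ 0.051282)
x*159 + d = (2/39)*159 + 274 = 106/13 + 274 = 3668/13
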